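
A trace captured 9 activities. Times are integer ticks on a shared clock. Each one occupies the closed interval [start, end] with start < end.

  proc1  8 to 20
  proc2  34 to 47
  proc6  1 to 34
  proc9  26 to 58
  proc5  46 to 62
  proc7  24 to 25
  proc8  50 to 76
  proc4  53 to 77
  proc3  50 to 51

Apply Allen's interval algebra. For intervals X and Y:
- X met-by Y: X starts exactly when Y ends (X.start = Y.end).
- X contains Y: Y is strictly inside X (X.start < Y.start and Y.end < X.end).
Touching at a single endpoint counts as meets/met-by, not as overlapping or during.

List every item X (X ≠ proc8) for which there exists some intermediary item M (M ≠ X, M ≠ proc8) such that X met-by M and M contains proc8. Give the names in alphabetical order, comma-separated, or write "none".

none

Target proc8 = [50, 76].
Intermediaries M with M contains proc8: none.
Union: none.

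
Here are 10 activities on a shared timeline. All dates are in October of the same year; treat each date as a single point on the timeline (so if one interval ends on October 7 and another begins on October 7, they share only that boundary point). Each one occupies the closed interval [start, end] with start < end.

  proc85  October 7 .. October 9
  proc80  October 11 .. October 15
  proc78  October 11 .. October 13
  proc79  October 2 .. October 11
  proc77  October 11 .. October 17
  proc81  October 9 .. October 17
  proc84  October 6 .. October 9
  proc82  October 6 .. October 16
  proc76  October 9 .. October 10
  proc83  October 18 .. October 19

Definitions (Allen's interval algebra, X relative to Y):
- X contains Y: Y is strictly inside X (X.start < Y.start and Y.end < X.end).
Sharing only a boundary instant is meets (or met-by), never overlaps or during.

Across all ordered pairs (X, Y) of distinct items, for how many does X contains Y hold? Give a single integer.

9

Checking all 90 ordered pairs for relation 'contains'; matching pairs in alphabetical order:
(proc79, proc76): proc79 contains proc76 ✓
(proc79, proc84): proc79 contains proc84 ✓
(proc79, proc85): proc79 contains proc85 ✓
(proc81, proc78): proc81 contains proc78 ✓
(proc81, proc80): proc81 contains proc80 ✓
(proc82, proc76): proc82 contains proc76 ✓
(proc82, proc78): proc82 contains proc78 ✓
(proc82, proc80): proc82 contains proc80 ✓
(proc82, proc85): proc82 contains proc85 ✓
Count: 9.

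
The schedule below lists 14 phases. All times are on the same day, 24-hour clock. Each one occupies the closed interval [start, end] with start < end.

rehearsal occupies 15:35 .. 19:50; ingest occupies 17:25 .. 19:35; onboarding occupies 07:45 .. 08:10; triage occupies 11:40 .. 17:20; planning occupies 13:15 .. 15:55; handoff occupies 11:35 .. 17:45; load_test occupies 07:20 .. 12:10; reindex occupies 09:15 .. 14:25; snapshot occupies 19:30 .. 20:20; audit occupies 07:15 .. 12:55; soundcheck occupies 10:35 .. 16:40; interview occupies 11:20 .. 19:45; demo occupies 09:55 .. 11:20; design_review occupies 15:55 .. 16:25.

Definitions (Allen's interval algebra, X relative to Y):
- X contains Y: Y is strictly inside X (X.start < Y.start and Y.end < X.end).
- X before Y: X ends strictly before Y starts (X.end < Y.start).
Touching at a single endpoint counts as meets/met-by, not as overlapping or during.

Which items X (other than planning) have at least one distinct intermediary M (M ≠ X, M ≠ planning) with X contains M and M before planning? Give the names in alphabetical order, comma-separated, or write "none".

audit, load_test, reindex

Target planning = [13:15, 15:55].
Intermediaries M with M before planning: audit, demo, load_test, onboarding.
Via audit — items with X contains audit: none.
Via demo — items with X contains demo: audit, load_test, reindex.
Via load_test — items with X contains load_test: audit.
Via onboarding — items with X contains onboarding: audit, load_test.
Union: audit, load_test, reindex.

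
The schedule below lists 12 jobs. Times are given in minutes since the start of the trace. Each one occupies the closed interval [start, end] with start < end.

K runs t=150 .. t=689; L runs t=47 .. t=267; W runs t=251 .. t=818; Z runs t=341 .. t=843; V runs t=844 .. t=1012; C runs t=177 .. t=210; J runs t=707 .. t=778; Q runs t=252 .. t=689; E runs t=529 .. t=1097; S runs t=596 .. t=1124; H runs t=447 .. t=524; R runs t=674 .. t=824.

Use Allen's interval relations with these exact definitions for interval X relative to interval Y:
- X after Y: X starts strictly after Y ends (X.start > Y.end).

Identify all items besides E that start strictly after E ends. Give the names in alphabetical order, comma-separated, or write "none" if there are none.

none

Target E = [t=529, t=1097].
C [t=177, t=210] → before → no.
H [t=447, t=524] → before → no.
J [t=707, t=778] → during → no.
K [t=150, t=689] → overlaps → no.
L [t=47, t=267] → before → no.
Q [t=252, t=689] → overlaps → no.
R [t=674, t=824] → during → no.
S [t=596, t=1124] → overlapped-by → no.
V [t=844, t=1012] → during → no.
W [t=251, t=818] → overlaps → no.
Z [t=341, t=843] → overlaps → no.
Result: none.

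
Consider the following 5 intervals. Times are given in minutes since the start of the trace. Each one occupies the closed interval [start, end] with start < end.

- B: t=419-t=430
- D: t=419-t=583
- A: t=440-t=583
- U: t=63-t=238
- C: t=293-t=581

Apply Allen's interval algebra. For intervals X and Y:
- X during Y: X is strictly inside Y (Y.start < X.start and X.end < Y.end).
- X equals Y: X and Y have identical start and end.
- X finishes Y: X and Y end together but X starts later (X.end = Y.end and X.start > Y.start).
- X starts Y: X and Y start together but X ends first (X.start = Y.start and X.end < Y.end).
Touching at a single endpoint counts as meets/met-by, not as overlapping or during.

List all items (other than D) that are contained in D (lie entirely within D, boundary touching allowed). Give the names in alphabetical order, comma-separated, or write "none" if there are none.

Target D = [t=419, t=583].
A [t=440, t=583] → finishes → yes.
B [t=419, t=430] → starts → yes.
C [t=293, t=581] → overlaps → no.
U [t=63, t=238] → before → no.
Result: A, B.

A, B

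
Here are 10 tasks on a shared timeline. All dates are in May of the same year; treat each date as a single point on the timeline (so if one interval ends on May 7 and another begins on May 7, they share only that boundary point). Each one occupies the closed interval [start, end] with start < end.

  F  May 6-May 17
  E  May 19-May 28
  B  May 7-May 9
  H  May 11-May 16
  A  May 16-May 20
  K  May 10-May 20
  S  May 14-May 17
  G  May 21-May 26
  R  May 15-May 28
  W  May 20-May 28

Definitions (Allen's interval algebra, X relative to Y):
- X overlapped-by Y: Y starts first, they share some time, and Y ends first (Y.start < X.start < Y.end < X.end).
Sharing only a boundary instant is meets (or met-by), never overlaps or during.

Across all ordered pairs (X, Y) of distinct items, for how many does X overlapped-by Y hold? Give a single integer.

10

Checking all 90 ordered pairs for relation 'overlapped-by'; matching pairs in alphabetical order:
(A, F): A overlapped-by F ✓
(A, S): A overlapped-by S ✓
(E, A): E overlapped-by A ✓
(E, K): E overlapped-by K ✓
(K, F): K overlapped-by F ✓
(R, F): R overlapped-by F ✓
(R, H): R overlapped-by H ✓
(R, K): R overlapped-by K ✓
(R, S): R overlapped-by S ✓
(S, H): S overlapped-by H ✓
Count: 10.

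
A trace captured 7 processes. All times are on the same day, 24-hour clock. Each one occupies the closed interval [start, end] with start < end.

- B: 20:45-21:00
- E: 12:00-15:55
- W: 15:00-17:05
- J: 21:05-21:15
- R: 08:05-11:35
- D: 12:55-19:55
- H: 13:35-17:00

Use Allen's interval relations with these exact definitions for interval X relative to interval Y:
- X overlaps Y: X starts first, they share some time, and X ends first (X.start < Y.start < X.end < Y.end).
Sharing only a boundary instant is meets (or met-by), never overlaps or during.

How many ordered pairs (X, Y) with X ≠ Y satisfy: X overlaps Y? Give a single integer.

4

Checking all 42 ordered pairs for relation 'overlaps'; matching pairs in alphabetical order:
(E, D): E overlaps D ✓
(E, H): E overlaps H ✓
(E, W): E overlaps W ✓
(H, W): H overlaps W ✓
Count: 4.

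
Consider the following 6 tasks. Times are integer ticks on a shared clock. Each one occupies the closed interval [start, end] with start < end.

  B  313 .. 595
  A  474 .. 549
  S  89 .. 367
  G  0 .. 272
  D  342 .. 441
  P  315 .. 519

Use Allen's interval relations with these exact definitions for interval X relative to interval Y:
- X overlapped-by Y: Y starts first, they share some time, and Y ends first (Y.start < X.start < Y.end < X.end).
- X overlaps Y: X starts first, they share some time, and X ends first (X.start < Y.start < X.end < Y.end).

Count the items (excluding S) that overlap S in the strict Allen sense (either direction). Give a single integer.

4

Target S = [89, 367].
A [474, 549] → after → no.
B [313, 595] → overlapped-by → counts.
D [342, 441] → overlapped-by → counts.
G [0, 272] → overlaps → counts.
P [315, 519] → overlapped-by → counts.
Total: 4.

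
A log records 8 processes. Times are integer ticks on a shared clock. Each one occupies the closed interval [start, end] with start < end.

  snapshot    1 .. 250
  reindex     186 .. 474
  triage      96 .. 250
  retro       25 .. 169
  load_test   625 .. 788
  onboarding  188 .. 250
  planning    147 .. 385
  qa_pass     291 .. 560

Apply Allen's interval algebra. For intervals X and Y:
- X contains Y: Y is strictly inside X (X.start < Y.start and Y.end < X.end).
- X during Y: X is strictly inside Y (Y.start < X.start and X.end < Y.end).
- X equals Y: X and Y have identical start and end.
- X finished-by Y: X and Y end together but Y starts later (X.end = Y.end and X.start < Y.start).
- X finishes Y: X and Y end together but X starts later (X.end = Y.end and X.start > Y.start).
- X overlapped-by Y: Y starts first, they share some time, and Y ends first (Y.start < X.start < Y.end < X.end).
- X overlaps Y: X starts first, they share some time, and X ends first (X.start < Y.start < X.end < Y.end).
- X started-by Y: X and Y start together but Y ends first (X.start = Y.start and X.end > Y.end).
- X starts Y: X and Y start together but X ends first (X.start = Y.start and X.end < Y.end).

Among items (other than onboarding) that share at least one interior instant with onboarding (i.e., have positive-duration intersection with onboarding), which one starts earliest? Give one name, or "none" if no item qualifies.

snapshot

Target onboarding = [188, 250].
load_test [625, 788] → after → excluded.
planning [147, 385] → contains → candidate.
qa_pass [291, 560] → after → excluded.
reindex [186, 474] → contains → candidate.
retro [25, 169] → before → excluded.
snapshot [1, 250] → finished-by → candidate.
triage [96, 250] → finished-by → candidate.
Among candidates, earliest start is 1 → snapshot.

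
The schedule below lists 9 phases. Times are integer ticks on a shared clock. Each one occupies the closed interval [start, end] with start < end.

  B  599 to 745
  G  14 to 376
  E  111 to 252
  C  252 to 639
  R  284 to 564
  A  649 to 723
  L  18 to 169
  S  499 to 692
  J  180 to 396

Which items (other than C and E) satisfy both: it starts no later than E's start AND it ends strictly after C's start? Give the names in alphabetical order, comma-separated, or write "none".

Conditions: its start is no later than E's start (X.start <= 111) AND its end is strictly after C's start (X.end > 252).
A: start 649 <= 111? ✗; end 723 > 252? ✓ → no.
B: start 599 <= 111? ✗; end 745 > 252? ✓ → no.
G: start 14 <= 111? ✓; end 376 > 252? ✓ → yes.
J: start 180 <= 111? ✗; end 396 > 252? ✓ → no.
L: start 18 <= 111? ✓; end 169 > 252? ✗ → no.
R: start 284 <= 111? ✗; end 564 > 252? ✓ → no.
S: start 499 <= 111? ✗; end 692 > 252? ✓ → no.
Result: G.

G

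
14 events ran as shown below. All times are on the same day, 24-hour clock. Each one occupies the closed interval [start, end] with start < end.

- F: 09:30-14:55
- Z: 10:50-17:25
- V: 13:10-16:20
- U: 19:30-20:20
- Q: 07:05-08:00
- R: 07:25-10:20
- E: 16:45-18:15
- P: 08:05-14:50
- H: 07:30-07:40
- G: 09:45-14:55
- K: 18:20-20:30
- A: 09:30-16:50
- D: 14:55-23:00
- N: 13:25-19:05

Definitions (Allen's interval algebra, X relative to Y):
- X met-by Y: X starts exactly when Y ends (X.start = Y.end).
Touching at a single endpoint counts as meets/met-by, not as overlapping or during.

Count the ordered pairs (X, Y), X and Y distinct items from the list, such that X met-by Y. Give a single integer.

2

Checking all 182 ordered pairs for relation 'met-by'; matching pairs in alphabetical order:
(D, F): D met-by F ✓
(D, G): D met-by G ✓
Count: 2.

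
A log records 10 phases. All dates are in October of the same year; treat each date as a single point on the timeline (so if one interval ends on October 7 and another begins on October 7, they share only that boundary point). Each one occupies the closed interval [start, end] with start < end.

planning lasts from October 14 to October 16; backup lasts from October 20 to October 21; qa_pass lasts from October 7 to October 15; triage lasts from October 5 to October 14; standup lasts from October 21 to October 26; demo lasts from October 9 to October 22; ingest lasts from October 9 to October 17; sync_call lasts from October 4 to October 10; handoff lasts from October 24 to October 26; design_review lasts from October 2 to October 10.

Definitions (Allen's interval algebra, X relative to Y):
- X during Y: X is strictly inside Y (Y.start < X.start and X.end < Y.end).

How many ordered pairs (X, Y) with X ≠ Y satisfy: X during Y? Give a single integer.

3

Checking all 90 ordered pairs for relation 'during'; matching pairs in alphabetical order:
(backup, demo): backup during demo ✓
(planning, demo): planning during demo ✓
(planning, ingest): planning during ingest ✓
Count: 3.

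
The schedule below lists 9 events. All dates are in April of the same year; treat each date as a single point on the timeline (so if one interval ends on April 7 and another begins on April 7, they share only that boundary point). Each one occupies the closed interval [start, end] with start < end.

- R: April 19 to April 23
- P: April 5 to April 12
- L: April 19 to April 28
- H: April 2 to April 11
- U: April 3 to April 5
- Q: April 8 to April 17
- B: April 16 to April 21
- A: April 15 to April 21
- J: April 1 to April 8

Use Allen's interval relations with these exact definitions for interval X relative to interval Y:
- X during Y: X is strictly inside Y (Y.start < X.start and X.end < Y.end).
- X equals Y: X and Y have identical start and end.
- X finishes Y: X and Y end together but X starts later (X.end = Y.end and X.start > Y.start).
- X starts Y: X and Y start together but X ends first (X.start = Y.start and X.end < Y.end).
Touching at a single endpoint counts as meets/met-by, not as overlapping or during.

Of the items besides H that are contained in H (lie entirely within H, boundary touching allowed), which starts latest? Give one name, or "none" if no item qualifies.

U

Target H = [April 2, April 11].
A [April 15, April 21] → after → excluded.
B [April 16, April 21] → after → excluded.
J [April 1, April 8] → overlaps → excluded.
L [April 19, April 28] → after → excluded.
P [April 5, April 12] → overlapped-by → excluded.
Q [April 8, April 17] → overlapped-by → excluded.
R [April 19, April 23] → after → excluded.
U [April 3, April 5] → during → candidate.
Among candidates, latest start is April 3 → U.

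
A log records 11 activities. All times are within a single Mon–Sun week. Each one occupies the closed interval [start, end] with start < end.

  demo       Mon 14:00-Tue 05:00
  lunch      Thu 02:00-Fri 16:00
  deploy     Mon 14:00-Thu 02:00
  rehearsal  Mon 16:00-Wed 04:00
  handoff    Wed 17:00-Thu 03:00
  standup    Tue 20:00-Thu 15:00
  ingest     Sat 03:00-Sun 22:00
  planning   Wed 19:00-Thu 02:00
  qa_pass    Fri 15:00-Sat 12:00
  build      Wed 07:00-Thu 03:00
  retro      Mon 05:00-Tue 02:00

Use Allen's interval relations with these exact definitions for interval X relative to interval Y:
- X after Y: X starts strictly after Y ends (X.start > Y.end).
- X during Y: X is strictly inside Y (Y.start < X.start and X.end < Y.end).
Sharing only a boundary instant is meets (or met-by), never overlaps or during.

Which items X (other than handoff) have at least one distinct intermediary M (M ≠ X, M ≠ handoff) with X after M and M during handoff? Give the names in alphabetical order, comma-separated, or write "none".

Target handoff = [Wed 17:00, Thu 03:00].
Intermediaries M with M during handoff: planning.
Via planning — items with X after planning: ingest, qa_pass.
Union: ingest, qa_pass.

ingest, qa_pass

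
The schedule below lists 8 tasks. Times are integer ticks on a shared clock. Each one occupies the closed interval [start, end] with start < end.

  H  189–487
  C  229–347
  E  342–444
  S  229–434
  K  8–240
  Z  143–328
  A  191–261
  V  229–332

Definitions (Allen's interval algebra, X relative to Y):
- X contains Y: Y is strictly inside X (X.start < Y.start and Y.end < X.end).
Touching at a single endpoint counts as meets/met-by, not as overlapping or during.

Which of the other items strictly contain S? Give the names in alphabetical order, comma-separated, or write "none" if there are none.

Target S = [229, 434].
A [191, 261] → overlaps → no.
C [229, 347] → starts → no.
E [342, 444] → overlapped-by → no.
H [189, 487] → contains → yes.
K [8, 240] → overlaps → no.
V [229, 332] → starts → no.
Z [143, 328] → overlaps → no.
Result: H.

H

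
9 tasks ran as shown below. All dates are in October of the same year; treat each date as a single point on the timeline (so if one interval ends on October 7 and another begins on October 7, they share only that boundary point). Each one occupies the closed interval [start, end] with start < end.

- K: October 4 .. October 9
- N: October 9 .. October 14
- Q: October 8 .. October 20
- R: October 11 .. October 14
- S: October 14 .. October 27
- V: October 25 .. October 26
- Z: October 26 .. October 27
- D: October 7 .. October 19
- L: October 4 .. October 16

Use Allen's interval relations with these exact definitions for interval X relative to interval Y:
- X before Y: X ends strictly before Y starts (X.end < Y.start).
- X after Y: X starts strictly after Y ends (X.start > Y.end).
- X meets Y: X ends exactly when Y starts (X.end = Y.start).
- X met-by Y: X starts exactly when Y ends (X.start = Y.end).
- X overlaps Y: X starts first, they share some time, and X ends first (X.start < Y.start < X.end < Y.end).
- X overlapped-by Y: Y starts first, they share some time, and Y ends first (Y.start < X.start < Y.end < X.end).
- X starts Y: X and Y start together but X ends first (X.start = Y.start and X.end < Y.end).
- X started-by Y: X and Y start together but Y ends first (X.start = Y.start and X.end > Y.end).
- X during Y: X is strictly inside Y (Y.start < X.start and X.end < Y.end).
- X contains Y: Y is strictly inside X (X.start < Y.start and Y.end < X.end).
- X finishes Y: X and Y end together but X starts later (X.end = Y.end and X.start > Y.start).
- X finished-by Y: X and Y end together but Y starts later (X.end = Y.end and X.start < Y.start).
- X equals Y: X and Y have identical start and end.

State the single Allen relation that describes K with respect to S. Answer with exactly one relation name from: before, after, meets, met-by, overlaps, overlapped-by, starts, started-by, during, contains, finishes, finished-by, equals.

K = [October 4, October 9]; S = [October 14, October 27].
Compare endpoints: K.start < S.start, K.start < S.end, K.end < S.start, K.end < S.end.
That pattern is 'before'.

before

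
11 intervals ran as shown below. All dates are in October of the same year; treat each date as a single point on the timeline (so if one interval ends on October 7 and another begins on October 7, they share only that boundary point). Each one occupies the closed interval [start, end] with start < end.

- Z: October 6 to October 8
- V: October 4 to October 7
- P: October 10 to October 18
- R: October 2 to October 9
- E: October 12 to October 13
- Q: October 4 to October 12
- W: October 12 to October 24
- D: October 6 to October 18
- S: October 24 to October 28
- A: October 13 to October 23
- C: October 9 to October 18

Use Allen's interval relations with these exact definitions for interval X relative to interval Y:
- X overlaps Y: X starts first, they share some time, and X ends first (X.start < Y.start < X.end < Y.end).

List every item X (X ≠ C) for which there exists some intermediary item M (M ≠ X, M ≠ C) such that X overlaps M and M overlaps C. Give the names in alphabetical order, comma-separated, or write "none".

Target C = [October 9, October 18].
Intermediaries M with M overlaps C: Q.
Via Q — items with X overlaps Q: R.
Union: R.

R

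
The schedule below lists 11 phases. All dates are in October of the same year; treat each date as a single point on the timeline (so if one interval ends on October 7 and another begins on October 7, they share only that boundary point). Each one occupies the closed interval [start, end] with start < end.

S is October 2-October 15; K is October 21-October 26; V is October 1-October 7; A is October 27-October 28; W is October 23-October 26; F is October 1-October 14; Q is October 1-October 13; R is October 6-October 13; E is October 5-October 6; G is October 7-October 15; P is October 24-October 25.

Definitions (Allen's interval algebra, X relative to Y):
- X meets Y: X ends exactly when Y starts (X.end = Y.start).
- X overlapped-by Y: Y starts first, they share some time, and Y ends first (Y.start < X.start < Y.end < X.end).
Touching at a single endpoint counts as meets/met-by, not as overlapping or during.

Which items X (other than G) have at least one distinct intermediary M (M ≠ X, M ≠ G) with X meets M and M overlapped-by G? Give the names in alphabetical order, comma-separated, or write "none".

Target G = [October 7, October 15].
Intermediaries M with M overlapped-by G: none.
Union: none.

none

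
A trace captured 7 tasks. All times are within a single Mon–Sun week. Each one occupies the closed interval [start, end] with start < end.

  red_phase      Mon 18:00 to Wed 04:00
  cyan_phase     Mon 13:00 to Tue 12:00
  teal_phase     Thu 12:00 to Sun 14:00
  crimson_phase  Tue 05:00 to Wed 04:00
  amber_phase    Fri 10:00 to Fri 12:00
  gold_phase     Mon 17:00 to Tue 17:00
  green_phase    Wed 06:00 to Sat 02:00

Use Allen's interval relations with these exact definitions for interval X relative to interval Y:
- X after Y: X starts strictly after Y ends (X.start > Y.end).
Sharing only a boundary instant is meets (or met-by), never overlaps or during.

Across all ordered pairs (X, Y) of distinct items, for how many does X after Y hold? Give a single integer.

Checking all 42 ordered pairs for relation 'after'; matching pairs in alphabetical order:
(amber_phase, crimson_phase): amber_phase after crimson_phase ✓
(amber_phase, cyan_phase): amber_phase after cyan_phase ✓
(amber_phase, gold_phase): amber_phase after gold_phase ✓
(amber_phase, red_phase): amber_phase after red_phase ✓
(green_phase, crimson_phase): green_phase after crimson_phase ✓
(green_phase, cyan_phase): green_phase after cyan_phase ✓
(green_phase, gold_phase): green_phase after gold_phase ✓
(green_phase, red_phase): green_phase after red_phase ✓
(teal_phase, crimson_phase): teal_phase after crimson_phase ✓
(teal_phase, cyan_phase): teal_phase after cyan_phase ✓
(teal_phase, gold_phase): teal_phase after gold_phase ✓
(teal_phase, red_phase): teal_phase after red_phase ✓
Count: 12.

12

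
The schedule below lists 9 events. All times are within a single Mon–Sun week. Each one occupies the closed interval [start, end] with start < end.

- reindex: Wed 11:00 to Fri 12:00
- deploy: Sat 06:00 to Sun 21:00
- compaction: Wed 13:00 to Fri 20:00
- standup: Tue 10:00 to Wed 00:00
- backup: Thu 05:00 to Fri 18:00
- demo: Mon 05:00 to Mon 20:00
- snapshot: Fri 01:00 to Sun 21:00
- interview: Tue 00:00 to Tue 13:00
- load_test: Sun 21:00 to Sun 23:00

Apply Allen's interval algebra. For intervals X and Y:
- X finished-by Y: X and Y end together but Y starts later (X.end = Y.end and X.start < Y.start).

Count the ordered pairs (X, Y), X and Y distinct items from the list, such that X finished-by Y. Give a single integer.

1

Checking all 72 ordered pairs for relation 'finished-by'; matching pairs in alphabetical order:
(snapshot, deploy): snapshot finished-by deploy ✓
Count: 1.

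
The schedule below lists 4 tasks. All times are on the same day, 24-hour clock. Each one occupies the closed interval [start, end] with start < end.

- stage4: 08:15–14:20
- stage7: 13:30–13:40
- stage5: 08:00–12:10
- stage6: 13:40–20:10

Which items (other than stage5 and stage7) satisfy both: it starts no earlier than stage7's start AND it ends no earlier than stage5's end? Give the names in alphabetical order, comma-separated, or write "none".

stage6

Conditions: its start is no earlier than stage7's start (X.start >= 13:30) AND its end is no earlier than stage5's end (X.end >= 12:10).
stage4: start 08:15 >= 13:30? ✗; end 14:20 >= 12:10? ✓ → no.
stage6: start 13:40 >= 13:30? ✓; end 20:10 >= 12:10? ✓ → yes.
Result: stage6.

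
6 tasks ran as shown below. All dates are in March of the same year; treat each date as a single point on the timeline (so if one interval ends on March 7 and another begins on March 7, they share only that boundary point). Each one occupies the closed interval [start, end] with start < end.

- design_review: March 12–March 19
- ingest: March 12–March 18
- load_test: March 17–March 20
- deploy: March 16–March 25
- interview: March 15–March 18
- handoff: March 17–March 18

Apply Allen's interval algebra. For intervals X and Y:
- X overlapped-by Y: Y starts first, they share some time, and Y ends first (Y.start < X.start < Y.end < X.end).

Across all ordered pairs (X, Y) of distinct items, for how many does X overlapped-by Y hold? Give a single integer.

Checking all 30 ordered pairs for relation 'overlapped-by'; matching pairs in alphabetical order:
(deploy, design_review): deploy overlapped-by design_review ✓
(deploy, ingest): deploy overlapped-by ingest ✓
(deploy, interview): deploy overlapped-by interview ✓
(load_test, design_review): load_test overlapped-by design_review ✓
(load_test, ingest): load_test overlapped-by ingest ✓
(load_test, interview): load_test overlapped-by interview ✓
Count: 6.

6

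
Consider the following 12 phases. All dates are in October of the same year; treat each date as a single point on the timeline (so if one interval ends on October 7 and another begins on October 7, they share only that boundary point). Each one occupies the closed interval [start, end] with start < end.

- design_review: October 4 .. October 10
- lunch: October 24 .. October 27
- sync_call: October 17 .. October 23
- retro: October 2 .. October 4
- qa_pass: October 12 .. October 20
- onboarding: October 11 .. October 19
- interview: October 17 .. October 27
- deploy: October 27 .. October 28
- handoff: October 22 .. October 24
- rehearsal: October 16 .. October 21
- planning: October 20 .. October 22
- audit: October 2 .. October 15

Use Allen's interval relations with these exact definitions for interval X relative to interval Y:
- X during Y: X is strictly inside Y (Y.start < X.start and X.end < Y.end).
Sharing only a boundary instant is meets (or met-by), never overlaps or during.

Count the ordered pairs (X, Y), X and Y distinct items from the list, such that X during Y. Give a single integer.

Checking all 132 ordered pairs for relation 'during'; matching pairs in alphabetical order:
(design_review, audit): design_review during audit ✓
(handoff, interview): handoff during interview ✓
(planning, interview): planning during interview ✓
(planning, sync_call): planning during sync_call ✓
Count: 4.

4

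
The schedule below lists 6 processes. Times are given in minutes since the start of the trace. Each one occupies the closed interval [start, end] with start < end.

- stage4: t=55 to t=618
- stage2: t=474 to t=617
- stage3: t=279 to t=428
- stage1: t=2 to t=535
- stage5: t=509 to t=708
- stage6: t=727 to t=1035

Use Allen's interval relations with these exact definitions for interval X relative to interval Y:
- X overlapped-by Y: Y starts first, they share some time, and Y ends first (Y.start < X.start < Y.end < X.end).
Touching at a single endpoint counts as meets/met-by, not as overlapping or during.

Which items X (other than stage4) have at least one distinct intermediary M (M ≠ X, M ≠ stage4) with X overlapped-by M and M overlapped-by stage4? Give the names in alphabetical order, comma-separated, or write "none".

none

Target stage4 = [t=55, t=618].
Intermediaries M with M overlapped-by stage4: stage5.
Via stage5 — items with X overlapped-by stage5: none.
Union: none.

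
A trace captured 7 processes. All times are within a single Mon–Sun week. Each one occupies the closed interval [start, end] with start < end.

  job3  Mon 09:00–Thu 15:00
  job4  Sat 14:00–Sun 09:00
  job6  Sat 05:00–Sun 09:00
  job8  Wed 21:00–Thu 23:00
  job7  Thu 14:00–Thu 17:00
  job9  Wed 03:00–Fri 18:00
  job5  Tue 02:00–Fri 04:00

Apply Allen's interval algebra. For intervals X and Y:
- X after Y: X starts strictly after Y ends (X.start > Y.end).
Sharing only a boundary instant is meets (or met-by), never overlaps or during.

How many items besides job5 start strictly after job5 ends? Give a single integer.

Target job5 = [Tue 02:00, Fri 04:00].
job3 [Mon 09:00, Thu 15:00] → overlaps → no.
job4 [Sat 14:00, Sun 09:00] → after → counts.
job6 [Sat 05:00, Sun 09:00] → after → counts.
job7 [Thu 14:00, Thu 17:00] → during → no.
job8 [Wed 21:00, Thu 23:00] → during → no.
job9 [Wed 03:00, Fri 18:00] → overlapped-by → no.
Total: 2.

2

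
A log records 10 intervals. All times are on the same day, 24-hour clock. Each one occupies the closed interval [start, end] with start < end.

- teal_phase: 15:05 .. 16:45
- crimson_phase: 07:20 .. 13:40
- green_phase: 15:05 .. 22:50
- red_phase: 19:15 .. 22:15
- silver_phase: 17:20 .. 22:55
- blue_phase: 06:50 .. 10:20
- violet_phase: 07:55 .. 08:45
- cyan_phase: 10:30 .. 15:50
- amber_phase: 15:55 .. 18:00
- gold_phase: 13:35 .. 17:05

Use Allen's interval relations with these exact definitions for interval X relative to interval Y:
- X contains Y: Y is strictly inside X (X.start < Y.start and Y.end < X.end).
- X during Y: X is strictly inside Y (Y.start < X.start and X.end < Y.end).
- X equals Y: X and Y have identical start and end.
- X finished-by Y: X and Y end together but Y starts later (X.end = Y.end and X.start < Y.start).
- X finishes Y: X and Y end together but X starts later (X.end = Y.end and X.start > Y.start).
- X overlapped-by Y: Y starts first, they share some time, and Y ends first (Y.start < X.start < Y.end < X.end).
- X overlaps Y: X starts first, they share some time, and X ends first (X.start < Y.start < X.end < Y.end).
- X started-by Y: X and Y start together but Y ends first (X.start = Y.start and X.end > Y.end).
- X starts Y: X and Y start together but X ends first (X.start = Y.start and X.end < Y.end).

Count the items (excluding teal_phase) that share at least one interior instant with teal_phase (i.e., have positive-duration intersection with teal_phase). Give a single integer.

Target teal_phase = [15:05, 16:45].
amber_phase [15:55, 18:00] → overlapped-by → counts.
blue_phase [06:50, 10:20] → before → no.
crimson_phase [07:20, 13:40] → before → no.
cyan_phase [10:30, 15:50] → overlaps → counts.
gold_phase [13:35, 17:05] → contains → counts.
green_phase [15:05, 22:50] → started-by → counts.
red_phase [19:15, 22:15] → after → no.
silver_phase [17:20, 22:55] → after → no.
violet_phase [07:55, 08:45] → before → no.
Total: 4.

4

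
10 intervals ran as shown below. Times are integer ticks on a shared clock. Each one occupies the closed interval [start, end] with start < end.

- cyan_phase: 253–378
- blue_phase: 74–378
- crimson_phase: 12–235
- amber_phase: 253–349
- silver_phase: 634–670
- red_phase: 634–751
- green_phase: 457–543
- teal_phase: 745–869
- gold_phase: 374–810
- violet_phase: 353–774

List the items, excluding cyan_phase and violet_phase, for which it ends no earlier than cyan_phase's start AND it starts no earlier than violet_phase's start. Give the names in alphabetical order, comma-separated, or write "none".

gold_phase, green_phase, red_phase, silver_phase, teal_phase

Conditions: its end is no earlier than cyan_phase's start (X.end >= 253) AND its start is no earlier than violet_phase's start (X.start >= 353).
amber_phase: end 349 >= 253? ✓; start 253 >= 353? ✗ → no.
blue_phase: end 378 >= 253? ✓; start 74 >= 353? ✗ → no.
crimson_phase: end 235 >= 253? ✗; start 12 >= 353? ✗ → no.
gold_phase: end 810 >= 253? ✓; start 374 >= 353? ✓ → yes.
green_phase: end 543 >= 253? ✓; start 457 >= 353? ✓ → yes.
red_phase: end 751 >= 253? ✓; start 634 >= 353? ✓ → yes.
silver_phase: end 670 >= 253? ✓; start 634 >= 353? ✓ → yes.
teal_phase: end 869 >= 253? ✓; start 745 >= 353? ✓ → yes.
Result: gold_phase, green_phase, red_phase, silver_phase, teal_phase.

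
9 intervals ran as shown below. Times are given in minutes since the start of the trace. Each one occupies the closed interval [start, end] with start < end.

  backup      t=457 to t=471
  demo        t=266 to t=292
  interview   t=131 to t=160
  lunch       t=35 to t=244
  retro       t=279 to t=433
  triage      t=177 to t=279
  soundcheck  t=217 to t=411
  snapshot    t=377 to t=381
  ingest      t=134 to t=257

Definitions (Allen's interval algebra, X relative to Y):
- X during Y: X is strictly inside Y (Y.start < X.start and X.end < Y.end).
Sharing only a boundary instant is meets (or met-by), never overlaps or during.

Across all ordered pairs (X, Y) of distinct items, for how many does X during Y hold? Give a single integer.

Checking all 72 ordered pairs for relation 'during'; matching pairs in alphabetical order:
(demo, soundcheck): demo during soundcheck ✓
(interview, lunch): interview during lunch ✓
(snapshot, retro): snapshot during retro ✓
(snapshot, soundcheck): snapshot during soundcheck ✓
Count: 4.

4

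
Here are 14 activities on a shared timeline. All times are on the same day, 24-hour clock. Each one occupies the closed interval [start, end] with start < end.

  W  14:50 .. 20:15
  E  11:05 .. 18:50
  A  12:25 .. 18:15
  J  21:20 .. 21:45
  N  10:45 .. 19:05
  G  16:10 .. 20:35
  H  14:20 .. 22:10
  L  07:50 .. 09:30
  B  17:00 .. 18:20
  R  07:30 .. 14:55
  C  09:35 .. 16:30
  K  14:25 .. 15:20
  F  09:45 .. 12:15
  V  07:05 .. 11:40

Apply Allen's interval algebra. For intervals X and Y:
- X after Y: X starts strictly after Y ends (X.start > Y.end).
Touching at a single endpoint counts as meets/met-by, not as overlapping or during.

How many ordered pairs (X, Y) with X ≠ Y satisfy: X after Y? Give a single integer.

39

Checking all 182 ordered pairs for relation 'after'; matching pairs in alphabetical order:
(A, F): A after F ✓
(A, L): A after L ✓
(A, V): A after V ✓
(B, C): B after C ✓
(B, F): B after F ✓
(B, K): B after K ✓
(B, L): B after L ✓
(B, R): B after R ✓
(B, V): B after V ✓
(C, L): C after L ✓
(E, L): E after L ✓
(F, L): F after L ✓
(G, F): G after F ✓
(G, K): G after K ✓
(G, L): G after L ✓
(G, R): G after R ✓
(G, V): G after V ✓
(H, F): H after F ✓
(H, L): H after L ✓
(H, V): H after V ✓
(J, A): J after A ✓
(J, B): J after B ✓
(J, C): J after C ✓
(J, E): J after E ✓
... plus 15 further pairs not listed.
Count: 39.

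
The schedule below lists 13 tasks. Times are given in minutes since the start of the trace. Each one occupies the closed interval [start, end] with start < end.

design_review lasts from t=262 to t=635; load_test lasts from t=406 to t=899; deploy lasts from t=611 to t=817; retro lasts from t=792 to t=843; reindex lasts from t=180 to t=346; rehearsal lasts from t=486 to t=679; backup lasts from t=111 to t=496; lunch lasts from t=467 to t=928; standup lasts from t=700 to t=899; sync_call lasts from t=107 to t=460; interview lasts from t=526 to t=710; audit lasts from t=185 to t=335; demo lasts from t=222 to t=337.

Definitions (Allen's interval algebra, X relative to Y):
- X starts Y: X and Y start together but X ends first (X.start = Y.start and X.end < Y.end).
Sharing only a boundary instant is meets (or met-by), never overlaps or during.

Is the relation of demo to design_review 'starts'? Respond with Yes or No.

No

demo = [t=222, t=337], design_review = [t=262, t=635].
Actual relation of demo to design_review: overlaps.
Asked whether 'starts' holds → No.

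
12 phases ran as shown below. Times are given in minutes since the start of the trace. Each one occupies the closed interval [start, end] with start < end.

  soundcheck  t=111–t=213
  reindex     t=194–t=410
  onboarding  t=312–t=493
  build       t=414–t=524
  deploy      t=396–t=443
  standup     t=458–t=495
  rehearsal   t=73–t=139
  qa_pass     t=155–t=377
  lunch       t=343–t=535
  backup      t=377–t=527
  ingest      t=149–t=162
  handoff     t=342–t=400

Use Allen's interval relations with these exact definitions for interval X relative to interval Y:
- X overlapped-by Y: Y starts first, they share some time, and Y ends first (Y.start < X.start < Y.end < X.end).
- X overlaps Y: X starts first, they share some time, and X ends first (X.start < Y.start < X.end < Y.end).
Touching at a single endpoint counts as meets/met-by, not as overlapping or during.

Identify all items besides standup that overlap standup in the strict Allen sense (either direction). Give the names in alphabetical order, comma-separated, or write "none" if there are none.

onboarding

Target standup = [t=458, t=495].
backup [t=377, t=527] → contains → no.
build [t=414, t=524] → contains → no.
deploy [t=396, t=443] → before → no.
handoff [t=342, t=400] → before → no.
ingest [t=149, t=162] → before → no.
lunch [t=343, t=535] → contains → no.
onboarding [t=312, t=493] → overlaps → yes.
qa_pass [t=155, t=377] → before → no.
rehearsal [t=73, t=139] → before → no.
reindex [t=194, t=410] → before → no.
soundcheck [t=111, t=213] → before → no.
Result: onboarding.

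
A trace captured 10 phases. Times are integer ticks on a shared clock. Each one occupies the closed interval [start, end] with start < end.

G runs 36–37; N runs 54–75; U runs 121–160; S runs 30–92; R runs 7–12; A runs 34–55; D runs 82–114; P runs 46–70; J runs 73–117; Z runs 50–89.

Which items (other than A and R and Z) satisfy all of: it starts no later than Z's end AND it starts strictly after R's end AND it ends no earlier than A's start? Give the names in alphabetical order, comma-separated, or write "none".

Conditions: its start is no later than Z's end (X.start <= 89) AND its start is strictly after R's end (X.start > 12) AND its end is no earlier than A's start (X.end >= 34).
D: start 82 <= 89? ✓; start 82 > 12? ✓; end 114 >= 34? ✓ → yes.
G: start 36 <= 89? ✓; start 36 > 12? ✓; end 37 >= 34? ✓ → yes.
J: start 73 <= 89? ✓; start 73 > 12? ✓; end 117 >= 34? ✓ → yes.
N: start 54 <= 89? ✓; start 54 > 12? ✓; end 75 >= 34? ✓ → yes.
P: start 46 <= 89? ✓; start 46 > 12? ✓; end 70 >= 34? ✓ → yes.
S: start 30 <= 89? ✓; start 30 > 12? ✓; end 92 >= 34? ✓ → yes.
U: start 121 <= 89? ✗; start 121 > 12? ✓; end 160 >= 34? ✓ → no.
Result: D, G, J, N, P, S.

D, G, J, N, P, S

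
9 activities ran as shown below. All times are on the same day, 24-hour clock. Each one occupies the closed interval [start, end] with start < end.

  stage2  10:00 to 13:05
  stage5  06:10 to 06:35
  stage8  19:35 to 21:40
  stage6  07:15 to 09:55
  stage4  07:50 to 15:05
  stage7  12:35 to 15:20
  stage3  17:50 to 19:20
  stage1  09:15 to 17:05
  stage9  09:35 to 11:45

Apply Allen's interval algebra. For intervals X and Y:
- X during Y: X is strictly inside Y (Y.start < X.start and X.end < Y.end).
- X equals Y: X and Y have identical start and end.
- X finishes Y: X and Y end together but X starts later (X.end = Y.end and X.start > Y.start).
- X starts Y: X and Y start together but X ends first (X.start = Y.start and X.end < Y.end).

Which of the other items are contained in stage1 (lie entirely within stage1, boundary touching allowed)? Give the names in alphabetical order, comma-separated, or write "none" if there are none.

stage2, stage7, stage9

Target stage1 = [09:15, 17:05].
stage2 [10:00, 13:05] → during → yes.
stage3 [17:50, 19:20] → after → no.
stage4 [07:50, 15:05] → overlaps → no.
stage5 [06:10, 06:35] → before → no.
stage6 [07:15, 09:55] → overlaps → no.
stage7 [12:35, 15:20] → during → yes.
stage8 [19:35, 21:40] → after → no.
stage9 [09:35, 11:45] → during → yes.
Result: stage2, stage7, stage9.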